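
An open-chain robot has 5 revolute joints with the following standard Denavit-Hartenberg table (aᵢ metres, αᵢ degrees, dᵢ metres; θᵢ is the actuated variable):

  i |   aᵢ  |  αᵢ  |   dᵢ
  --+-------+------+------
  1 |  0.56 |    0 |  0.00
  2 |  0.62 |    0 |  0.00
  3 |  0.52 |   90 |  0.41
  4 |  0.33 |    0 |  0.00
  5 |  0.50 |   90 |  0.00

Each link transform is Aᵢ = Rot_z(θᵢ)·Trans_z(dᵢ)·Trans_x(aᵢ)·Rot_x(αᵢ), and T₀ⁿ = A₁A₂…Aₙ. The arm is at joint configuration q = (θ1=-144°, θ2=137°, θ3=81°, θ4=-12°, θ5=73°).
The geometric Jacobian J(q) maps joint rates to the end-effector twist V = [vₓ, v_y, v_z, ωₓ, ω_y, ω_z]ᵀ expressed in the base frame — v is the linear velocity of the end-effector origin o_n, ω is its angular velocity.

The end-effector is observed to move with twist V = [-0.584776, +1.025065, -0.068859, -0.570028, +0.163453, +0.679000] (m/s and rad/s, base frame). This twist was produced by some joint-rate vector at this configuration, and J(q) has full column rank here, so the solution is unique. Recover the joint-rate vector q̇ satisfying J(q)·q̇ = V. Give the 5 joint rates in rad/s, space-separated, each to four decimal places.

o_n = [0.4614, 0.6384, 0.7787]
J₁: ẑ×o_n = [-0.6384, 0.4614, 0.0000], ω = ẑ
J2: z=[0.0000, 0.0000, 1.0000] o=[-0.4530, -0.3292, 0.0000] → [-0.9676, 0.9145, 0.0000, 0.0000, 0.0000, 1.0000]
J3: z=[0.0000, 0.0000, 1.0000] o=[0.1623, -0.4047, 0.0000] → [-1.0432, 0.2991, 0.0000, 0.0000, 0.0000, 1.0000]
J4: z=[0.9613, -0.2756, 0.0000] o=[0.3057, 0.0951, 0.4100] → [-0.1016, -0.3544, 0.5652, 0.9613, -0.2756, 0.0000]
J5: z=[0.9613, -0.2756, 0.0000] o=[0.3946, 0.4054, 0.3414] → [-0.1205, -0.4204, 0.2424, 0.9613, -0.2756, 0.0000]
q̇ = J⁺·V = [-0.0540, 0.9200, -0.1870, 0.2320, -0.8250]

-0.0540 0.9200 -0.1870 0.2320 -0.8250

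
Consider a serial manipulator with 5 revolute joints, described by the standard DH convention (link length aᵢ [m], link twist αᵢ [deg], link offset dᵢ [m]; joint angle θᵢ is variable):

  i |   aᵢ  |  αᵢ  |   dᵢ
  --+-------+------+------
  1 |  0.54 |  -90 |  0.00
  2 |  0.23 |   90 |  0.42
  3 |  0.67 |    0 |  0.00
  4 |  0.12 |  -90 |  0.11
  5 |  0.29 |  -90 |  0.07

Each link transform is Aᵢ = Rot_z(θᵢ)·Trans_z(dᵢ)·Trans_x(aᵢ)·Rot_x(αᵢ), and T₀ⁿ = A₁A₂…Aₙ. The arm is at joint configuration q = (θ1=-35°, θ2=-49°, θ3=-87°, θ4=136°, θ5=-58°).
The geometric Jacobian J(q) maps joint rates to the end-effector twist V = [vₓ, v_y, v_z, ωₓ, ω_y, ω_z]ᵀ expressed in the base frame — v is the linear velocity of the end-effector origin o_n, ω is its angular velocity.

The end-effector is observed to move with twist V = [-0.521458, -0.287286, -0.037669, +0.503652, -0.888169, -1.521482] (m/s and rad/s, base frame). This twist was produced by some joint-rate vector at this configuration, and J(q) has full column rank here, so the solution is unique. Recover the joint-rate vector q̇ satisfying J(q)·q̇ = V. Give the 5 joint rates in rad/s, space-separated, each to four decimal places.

o_n = [0.4348, -0.3003, 0.5292]
J₁: ẑ×o_n = [0.3003, 0.4348, -0.0000], ω = ẑ
J2: z=[0.5736, 0.8192, 0.0000] o=[0.4423, -0.3097, 0.0000] → [0.4335, -0.3035, 0.0116, 0.5736, 0.8192, 0.0000]
J3: z=[-0.6182, 0.4329, 0.6561] o=[0.8068, -0.0522, 0.1736] → [0.3167, -0.0242, 0.3144, -0.6182, 0.4329, 0.6561]
J4: z=[-0.6182, 0.4329, 0.6561] o=[0.4419, -0.6135, 0.2000] → [-0.0630, 0.1988, -0.1905, -0.6182, 0.4329, 0.6561]
J5: z=[-0.0293, 0.8214, -0.5696] o=[0.4682, -0.5213, 0.3316] → [0.2882, 0.0248, 0.0209, -0.0293, 0.8214, -0.5696]
q̇ = J⁺·V = [-0.6890, -0.4590, -0.5340, -0.7080, 0.0310]

-0.6890 -0.4590 -0.5340 -0.7080 0.0310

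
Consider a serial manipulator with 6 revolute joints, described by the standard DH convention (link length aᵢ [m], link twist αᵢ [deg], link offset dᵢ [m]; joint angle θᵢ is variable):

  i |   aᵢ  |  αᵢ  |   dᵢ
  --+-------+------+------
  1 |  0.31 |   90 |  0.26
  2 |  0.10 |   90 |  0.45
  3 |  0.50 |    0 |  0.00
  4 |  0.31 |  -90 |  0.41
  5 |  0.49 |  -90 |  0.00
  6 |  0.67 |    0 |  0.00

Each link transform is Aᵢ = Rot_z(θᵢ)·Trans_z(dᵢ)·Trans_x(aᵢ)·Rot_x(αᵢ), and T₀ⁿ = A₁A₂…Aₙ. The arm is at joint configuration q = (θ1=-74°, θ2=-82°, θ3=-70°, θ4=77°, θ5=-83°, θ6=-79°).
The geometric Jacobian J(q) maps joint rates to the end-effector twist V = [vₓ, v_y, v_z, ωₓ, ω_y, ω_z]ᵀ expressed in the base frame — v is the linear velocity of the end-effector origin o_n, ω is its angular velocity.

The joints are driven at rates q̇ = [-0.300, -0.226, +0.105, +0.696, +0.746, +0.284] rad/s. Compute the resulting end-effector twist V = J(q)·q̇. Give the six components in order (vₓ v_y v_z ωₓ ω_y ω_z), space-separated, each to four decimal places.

-0.2287 0.4510 0.2228 -0.7295 0.5530 -0.5937

o_n = [-0.8254, 0.4119, -0.4501]
J₁: ẑ×o_n = [-0.4119, -0.8254, 0.0000], ω = ẑ
J2: z=[-0.9613, -0.2756, 0.0000] o=[0.0854, -0.2980, 0.2600] → [0.1957, -0.6826, -0.9335, -0.9613, -0.2756, 0.0000]
J3: z=[-0.2730, 0.9519, -0.1392] o=[-0.3433, -0.4354, 0.1610] → [-0.4638, -0.0997, 0.2277, -0.2730, 0.9519, -0.1392]
J4: z=[-0.2730, 0.9519, -0.1392] o=[0.1149, -0.3288, -0.0084] → [-0.3174, 0.0103, 0.6929, -0.2730, 0.9519, -0.1392]
J5: z=[-0.9588, -0.2573, 0.1207] o=[-0.0215, 0.0099, -0.3701] → [-0.0279, -0.1737, -0.5923, -0.9588, -0.2573, 0.1207]
J6: z=[-0.0452, -0.2811, -0.9586] o=[-0.1590, 0.4630, -0.4965] → [-0.0619, 0.6409, -0.1851, -0.0452, -0.2811, -0.9586]
V = J·q̇ = [-0.2287, 0.4510, 0.2228, -0.7295, 0.5530, -0.5937]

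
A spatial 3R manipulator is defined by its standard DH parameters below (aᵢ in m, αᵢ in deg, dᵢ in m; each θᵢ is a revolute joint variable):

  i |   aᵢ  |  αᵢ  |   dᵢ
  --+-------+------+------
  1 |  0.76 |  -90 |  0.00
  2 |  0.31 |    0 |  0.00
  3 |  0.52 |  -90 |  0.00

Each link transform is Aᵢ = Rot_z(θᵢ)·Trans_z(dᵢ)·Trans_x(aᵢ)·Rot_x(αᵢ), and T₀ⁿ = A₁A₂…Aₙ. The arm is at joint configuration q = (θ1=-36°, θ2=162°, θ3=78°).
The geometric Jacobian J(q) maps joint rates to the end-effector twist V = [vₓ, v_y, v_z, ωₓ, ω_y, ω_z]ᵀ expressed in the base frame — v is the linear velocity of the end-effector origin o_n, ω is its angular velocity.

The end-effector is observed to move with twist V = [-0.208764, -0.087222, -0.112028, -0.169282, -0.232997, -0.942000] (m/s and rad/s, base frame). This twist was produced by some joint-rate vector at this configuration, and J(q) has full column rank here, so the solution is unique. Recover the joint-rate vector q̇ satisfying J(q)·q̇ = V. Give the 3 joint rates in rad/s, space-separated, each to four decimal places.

-0.9420 -0.1260 -0.1620

o_n = [0.1660, -0.1206, 0.3545]
J₁: ẑ×o_n = [0.1206, 0.1660, -0.0000], ω = ẑ
J2: z=[0.5878, 0.8090, 0.0000] o=[0.6149, -0.4467, 0.0000] → [0.2868, -0.2084, 0.5548, 0.5878, 0.8090, 0.0000]
J3: z=[0.5878, 0.8090, 0.0000] o=[0.3763, -0.2734, -0.0958] → [0.3643, -0.2647, 0.2600, 0.5878, 0.8090, 0.0000]
q̇ = J⁺·V = [-0.9420, -0.1260, -0.1620]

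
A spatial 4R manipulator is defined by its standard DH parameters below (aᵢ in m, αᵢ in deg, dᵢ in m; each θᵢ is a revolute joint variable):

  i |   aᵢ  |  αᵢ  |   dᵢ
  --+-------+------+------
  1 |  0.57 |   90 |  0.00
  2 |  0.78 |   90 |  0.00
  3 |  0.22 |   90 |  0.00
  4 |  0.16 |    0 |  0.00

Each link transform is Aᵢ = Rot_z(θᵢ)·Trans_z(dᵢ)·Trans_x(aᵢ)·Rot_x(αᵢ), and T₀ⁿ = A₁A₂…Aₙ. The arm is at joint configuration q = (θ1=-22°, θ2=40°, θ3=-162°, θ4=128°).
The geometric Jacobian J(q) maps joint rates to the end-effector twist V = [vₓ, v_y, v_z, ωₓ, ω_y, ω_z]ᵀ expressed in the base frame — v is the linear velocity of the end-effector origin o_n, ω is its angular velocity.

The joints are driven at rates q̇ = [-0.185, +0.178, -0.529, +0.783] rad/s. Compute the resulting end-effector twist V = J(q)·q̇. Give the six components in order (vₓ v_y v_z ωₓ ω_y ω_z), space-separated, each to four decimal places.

o_n = [1.0896, -0.3998, 0.3305]
J₁: ẑ×o_n = [0.3998, 1.0896, -0.0000], ω = ẑ
J2: z=[-0.3746, -0.9272, 0.0000] o=[0.5285, -0.2135, 0.0000] → [-0.3065, 0.1238, 0.5900, -0.3746, -0.9272, 0.0000]
J3: z=[0.5960, -0.2408, -0.7660] o=[1.0825, -0.4374, 0.5014] → [0.0700, 0.0964, 0.0241, 0.5960, -0.2408, -0.7660]
J4: z=[-0.5758, -0.7931, -0.1986] o=[0.9594, -0.3143, 0.3669] → [0.0119, -0.0468, 0.1525, -0.5758, -0.7931, -0.1986]
V = J·q̇ = [-0.1562, -0.2672, 0.2117, -0.8328, -0.6587, 0.0647]

-0.1562 -0.2672 0.2117 -0.8328 -0.6587 0.0647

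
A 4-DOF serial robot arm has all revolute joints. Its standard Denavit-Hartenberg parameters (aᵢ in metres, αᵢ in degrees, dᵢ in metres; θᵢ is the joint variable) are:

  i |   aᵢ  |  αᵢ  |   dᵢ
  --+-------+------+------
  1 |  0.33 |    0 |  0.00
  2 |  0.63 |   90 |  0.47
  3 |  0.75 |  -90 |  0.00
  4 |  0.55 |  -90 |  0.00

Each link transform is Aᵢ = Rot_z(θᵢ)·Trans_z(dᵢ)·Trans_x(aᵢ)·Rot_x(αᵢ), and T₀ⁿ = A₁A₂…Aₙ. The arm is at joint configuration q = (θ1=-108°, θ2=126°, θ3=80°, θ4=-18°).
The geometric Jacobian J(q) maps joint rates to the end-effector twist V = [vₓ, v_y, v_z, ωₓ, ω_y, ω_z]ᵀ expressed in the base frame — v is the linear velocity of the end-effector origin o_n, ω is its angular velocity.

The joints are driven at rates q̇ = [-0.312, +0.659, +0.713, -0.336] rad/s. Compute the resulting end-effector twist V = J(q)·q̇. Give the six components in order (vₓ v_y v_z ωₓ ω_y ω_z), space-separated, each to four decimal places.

-0.9384 -0.1155 0.1014 0.5350 -0.5759 0.2887

o_n = [0.7600, -0.2125, 1.7237]
J₁: ẑ×o_n = [0.2125, 0.7600, -0.0000], ω = ẑ
J2: z=[0.0000, 0.0000, 1.0000] o=[-0.1020, -0.3138, 0.0000] → [-0.1014, 0.8619, 0.0000, 0.0000, 0.0000, 1.0000]
J3: z=[0.3090, -0.9511, 0.0000] o=[0.4972, -0.1192, 0.4700] → [-1.1924, -0.3874, 0.2211, 0.3090, -0.9511, 0.0000]
J4: z=[-0.9366, -0.3043, 0.1736] o=[0.6211, -0.0789, 1.2086] → [-0.1336, 0.5066, 0.1674, -0.9366, -0.3043, 0.1736]
V = J·q̇ = [-0.9384, -0.1155, 0.1014, 0.5350, -0.5759, 0.2887]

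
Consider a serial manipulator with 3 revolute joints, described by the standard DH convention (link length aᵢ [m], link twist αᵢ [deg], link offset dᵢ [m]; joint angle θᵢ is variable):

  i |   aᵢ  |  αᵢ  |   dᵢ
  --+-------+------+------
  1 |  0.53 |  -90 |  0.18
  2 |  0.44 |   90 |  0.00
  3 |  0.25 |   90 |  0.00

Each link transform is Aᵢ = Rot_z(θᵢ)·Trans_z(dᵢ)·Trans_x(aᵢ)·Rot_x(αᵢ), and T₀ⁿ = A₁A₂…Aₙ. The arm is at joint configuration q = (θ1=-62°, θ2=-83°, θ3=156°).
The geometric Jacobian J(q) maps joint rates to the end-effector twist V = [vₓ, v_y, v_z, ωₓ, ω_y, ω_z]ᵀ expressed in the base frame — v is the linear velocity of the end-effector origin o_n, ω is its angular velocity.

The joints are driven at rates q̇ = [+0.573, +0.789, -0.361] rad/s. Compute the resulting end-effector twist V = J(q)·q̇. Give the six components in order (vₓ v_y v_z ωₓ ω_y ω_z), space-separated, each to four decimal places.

0.4065 0.0894 0.0161 0.8649 0.0540 0.5290

o_n = [0.3507, -0.4430, 0.3900]
J₁: ẑ×o_n = [0.4430, 0.3507, -0.0000], ω = ẑ
J2: z=[0.8829, 0.4695, 0.0000] o=[0.2488, -0.4680, 0.1800] → [0.0986, -0.1855, -0.0258, 0.8829, 0.4695, 0.0000]
J3: z=[-0.4660, 0.8764, 0.1219] o=[0.2740, -0.5153, 0.6167] → [-0.2075, -0.0963, -0.1009, -0.4660, 0.8764, 0.1219]
V = J·q̇ = [0.4065, 0.0894, 0.0161, 0.8649, 0.0540, 0.5290]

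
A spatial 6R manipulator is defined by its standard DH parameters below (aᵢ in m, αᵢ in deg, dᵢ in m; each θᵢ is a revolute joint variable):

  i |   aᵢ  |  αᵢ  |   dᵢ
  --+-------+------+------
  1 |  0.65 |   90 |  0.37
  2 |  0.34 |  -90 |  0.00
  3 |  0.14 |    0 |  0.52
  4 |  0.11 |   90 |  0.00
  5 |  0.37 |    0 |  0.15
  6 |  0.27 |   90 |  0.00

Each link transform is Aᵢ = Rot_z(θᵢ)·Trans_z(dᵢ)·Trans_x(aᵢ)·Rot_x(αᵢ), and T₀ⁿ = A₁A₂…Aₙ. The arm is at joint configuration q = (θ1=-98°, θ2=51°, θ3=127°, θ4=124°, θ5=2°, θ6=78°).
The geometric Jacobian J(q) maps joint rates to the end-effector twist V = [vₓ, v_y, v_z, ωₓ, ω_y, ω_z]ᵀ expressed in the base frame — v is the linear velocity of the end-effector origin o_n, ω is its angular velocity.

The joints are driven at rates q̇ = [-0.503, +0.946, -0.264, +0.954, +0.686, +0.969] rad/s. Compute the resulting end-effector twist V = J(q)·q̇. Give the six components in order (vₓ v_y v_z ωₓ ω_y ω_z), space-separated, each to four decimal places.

0.3090 0.5168 -0.0357 -0.1915 1.5629 -1.2849

o_n = [-0.3331, 0.0539, 0.8280]
J₁: ẑ×o_n = [-0.0539, -0.3331, 0.0000], ω = ẑ
J2: z=[-0.9903, 0.1392, 0.0000] o=[-0.0905, -0.6437, 0.3700] → [0.0637, 0.4535, -0.6570, -0.9903, 0.1392, 0.0000]
J3: z=[0.1082, 0.7696, 0.6293] o=[-0.1202, -0.8556, 0.6342] → [-0.4232, -0.1549, 0.2621, 0.1082, 0.7696, 0.6293]
J4: z=[0.1082, 0.7696, 0.6293] o=[0.0541, -0.4184, 0.8960] → [-0.3496, -0.2363, 0.3490, 0.1082, 0.7696, 0.6293]
J5: z=[0.4052, 0.5439, -0.7348] o=[-0.0458, -0.3816, 0.8682] → [0.2982, 0.2274, 0.3328, 0.4052, 0.5439, -0.7348]
J6: z=[0.4052, 0.5439, -0.7348] o=[-0.3193, -0.1664, 0.6725] → [0.2465, -0.0529, 0.0968, 0.4052, 0.5439, -0.7348]
V = J·q̇ = [0.3090, 0.5168, -0.0357, -0.1915, 1.5629, -1.2849]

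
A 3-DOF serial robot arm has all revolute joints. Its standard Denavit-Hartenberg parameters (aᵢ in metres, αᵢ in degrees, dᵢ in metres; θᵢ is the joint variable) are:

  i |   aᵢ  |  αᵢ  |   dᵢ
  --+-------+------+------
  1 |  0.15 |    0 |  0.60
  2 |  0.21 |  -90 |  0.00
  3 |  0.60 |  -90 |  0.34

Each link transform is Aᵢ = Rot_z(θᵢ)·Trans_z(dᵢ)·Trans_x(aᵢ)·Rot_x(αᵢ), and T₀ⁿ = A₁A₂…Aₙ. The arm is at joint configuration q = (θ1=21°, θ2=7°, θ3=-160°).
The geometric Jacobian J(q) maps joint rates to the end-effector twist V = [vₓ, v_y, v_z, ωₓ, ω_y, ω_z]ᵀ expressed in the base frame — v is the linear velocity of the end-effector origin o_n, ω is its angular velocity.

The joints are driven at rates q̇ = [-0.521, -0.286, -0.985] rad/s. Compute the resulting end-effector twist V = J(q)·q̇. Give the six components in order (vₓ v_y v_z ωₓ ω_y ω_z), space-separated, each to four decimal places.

o_n = [-0.3320, 0.1879, 0.8052]
J₁: ẑ×o_n = [-0.1879, -0.3320, 0.0000], ω = ẑ
J2: z=[0.0000, 0.0000, 1.0000] o=[0.1400, 0.0538, 0.6000] → [-0.1341, -0.4720, 0.0000, 0.0000, 0.0000, 1.0000]
J3: z=[-0.4695, 0.8829, 0.0000] o=[0.3255, 0.1523, 0.6000] → [0.1812, 0.0963, 0.5638, -0.4695, 0.8829, 0.0000]
V = J·q̇ = [-0.0423, 0.2131, -0.5554, 0.4624, -0.8697, -0.8070]

-0.0423 0.2131 -0.5554 0.4624 -0.8697 -0.8070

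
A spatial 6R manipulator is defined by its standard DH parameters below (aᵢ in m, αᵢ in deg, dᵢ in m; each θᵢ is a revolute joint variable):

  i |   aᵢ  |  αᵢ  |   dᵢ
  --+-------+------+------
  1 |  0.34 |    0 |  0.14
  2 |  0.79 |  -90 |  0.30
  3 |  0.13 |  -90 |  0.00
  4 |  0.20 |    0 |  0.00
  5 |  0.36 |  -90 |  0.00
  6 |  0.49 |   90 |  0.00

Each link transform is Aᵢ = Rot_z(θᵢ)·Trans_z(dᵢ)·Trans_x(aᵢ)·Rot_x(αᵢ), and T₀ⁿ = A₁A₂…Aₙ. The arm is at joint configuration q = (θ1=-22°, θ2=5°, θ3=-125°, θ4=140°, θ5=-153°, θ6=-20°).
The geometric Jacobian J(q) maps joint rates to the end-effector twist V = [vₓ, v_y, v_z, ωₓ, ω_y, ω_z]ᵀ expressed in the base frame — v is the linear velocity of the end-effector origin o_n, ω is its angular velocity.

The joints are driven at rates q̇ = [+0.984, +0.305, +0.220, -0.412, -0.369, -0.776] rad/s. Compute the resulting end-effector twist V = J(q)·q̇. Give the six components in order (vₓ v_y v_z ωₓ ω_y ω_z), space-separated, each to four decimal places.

o_n = [0.7926, -0.2148, 1.1720]
J₁: ẑ×o_n = [0.2148, 0.7926, -0.0000], ω = ẑ
J2: z=[0.0000, 0.0000, 1.0000] o=[0.3152, -0.1274, 0.1400] → [0.0874, 0.4774, -0.0000, 0.0000, 0.0000, 1.0000]
J3: z=[0.2924, 0.9563, 0.0000] o=[1.0707, -0.3583, 0.4400] → [0.7000, -0.2140, 0.3079, 0.2924, 0.9563, 0.0000]
J4: z=[0.7834, -0.2395, 0.5736] o=[0.9994, -0.3365, 0.5465] → [-0.2197, -0.6086, 0.0459, 0.7834, -0.2395, 0.5736]
J5: z=[0.7834, -0.2395, 0.5736] o=[1.0459, -0.4852, 0.4210] → [-0.3350, -0.7335, 0.1512, 0.7834, -0.2395, 0.5736]
J6: z=[-0.4083, -0.8941, 0.1843] o=[0.8771, -0.3489, 0.7083] → [-0.4392, 0.1737, -0.1303, -0.4083, -0.8941, 0.1843]
V = J·q̇ = [0.9469, 1.2651, 0.0942, -0.2307, 1.0912, 0.6980]

0.9469 1.2651 0.0942 -0.2307 1.0912 0.6980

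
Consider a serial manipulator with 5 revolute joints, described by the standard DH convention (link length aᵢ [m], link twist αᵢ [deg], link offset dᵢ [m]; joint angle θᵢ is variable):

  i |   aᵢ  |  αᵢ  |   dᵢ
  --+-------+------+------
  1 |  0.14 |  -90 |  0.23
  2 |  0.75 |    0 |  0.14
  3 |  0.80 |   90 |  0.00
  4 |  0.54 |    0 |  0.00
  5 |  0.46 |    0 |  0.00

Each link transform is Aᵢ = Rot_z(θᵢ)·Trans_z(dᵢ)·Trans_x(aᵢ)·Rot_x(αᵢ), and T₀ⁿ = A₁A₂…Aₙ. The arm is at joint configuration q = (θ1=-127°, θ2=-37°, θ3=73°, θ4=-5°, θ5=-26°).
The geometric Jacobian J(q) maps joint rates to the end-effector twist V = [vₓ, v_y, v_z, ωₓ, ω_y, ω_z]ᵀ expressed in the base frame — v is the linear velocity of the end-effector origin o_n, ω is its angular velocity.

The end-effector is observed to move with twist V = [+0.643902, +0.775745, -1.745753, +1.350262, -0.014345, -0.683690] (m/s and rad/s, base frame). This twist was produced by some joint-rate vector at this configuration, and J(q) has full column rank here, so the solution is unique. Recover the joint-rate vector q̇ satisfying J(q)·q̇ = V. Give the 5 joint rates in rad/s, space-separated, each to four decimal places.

0.4190 0.7150 0.3720 -0.5800 -0.7830

o_n = [-1.4031, -1.6227, -0.3368]
J₁: ẑ×o_n = [1.6227, -1.4031, 0.0000], ω = ẑ
J2: z=[0.7986, -0.6018, 0.0000] o=[-0.0843, -0.1118, 0.2300] → [0.3411, 0.4527, -2.0004, 0.7986, -0.6018, 0.0000]
J3: z=[0.7986, -0.6018, 0.0000] o=[-0.3329, -0.6744, 0.6814] → [0.6128, 0.8132, -1.4014, 0.7986, -0.6018, 0.0000]
J4: z=[-0.3537, -0.4694, 0.8090] o=[-0.7224, -1.1913, 0.2111] → [0.6063, -0.7445, -0.1669, -0.3537, -0.4694, 0.8090]
J5: z=[-0.3537, -0.4694, 0.8090] o=[-1.0219, -1.5106, -0.1051] → [0.1995, -0.3904, -0.1393, -0.3537, -0.4694, 0.8090]
q̇ = J⁺·V = [0.4190, 0.7150, 0.3720, -0.5800, -0.7830]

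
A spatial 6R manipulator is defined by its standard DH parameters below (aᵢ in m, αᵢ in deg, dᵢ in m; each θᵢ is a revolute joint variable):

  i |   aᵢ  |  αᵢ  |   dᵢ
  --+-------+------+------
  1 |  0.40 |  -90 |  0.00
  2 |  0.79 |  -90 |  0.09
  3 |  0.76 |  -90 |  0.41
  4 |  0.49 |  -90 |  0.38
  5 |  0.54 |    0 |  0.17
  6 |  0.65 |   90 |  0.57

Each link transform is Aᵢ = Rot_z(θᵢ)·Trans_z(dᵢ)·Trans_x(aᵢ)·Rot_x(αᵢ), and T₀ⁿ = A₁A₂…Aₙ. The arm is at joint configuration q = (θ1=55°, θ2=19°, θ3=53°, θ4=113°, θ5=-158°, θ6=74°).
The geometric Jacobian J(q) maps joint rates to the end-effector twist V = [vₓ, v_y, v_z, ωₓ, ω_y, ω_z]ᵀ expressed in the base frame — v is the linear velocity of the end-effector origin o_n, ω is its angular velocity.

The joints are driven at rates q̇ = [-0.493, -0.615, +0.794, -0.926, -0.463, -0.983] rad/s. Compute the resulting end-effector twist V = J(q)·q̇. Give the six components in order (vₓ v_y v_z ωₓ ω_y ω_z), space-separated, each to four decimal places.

-0.8201 -0.0095 -0.3678 1.7108 0.4893 -1.2111

o_n = [0.5923, -0.3650, -0.5600]
J₁: ẑ×o_n = [0.3650, 0.5923, -0.0000], ω = ẑ
J2: z=[-0.8192, 0.5736, 0.0000] o=[0.2294, 0.3277, 0.0000] → [-0.3212, -0.4587, 0.3592, -0.8192, 0.5736, 0.0000]
J3: z=[-0.1867, -0.2667, -0.9455] o=[0.5841, 0.9912, -0.2572] → [-1.2015, -0.0643, 0.2554, -0.1867, -0.2667, -0.9455]
J4: z=[0.0599, -0.9637, 0.2600] o=[1.2528, 0.8879, -0.7938] → [0.1005, -0.1857, -0.7115, 0.0599, -0.9637, 0.2600]
J5: z=[-0.9756, -0.1116, -0.1891] o=[1.1721, 0.6405, -0.2310] → [-0.1534, -0.2114, 0.9162, -0.9756, -0.1116, -0.1891]
J6: z=[-0.9756, -0.1116, -0.1891] o=[1.1241, 0.3052, -0.6846] → [-0.1406, 0.2221, 0.5945, -0.9756, -0.1116, -0.1891]
V = J·q̇ = [-0.8201, -0.0095, -0.3678, 1.7108, 0.4893, -1.2111]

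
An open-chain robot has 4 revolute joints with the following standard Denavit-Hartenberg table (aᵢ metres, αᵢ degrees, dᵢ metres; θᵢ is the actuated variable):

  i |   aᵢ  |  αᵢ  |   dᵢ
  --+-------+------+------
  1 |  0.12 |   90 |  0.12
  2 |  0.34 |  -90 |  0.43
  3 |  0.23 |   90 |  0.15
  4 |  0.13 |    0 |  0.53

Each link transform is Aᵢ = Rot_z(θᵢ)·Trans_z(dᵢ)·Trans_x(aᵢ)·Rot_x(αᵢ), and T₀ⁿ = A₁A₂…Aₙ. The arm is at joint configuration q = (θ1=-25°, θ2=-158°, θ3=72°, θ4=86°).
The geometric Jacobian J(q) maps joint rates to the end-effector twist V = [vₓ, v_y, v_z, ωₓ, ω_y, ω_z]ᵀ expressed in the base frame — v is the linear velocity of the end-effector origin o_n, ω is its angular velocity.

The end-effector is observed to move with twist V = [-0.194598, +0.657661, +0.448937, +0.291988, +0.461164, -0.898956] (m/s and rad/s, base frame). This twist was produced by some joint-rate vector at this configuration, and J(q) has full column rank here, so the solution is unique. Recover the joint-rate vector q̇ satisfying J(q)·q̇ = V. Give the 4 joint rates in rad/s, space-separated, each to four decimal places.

o_n = [-0.7225, -0.0674, -0.4832]
J₁: ẑ×o_n = [0.0674, -0.7225, 0.0000], ω = ẑ
J2: z=[-0.4226, -0.9063, 0.0000] o=[0.1088, -0.0507, 0.1200] → [0.5467, -0.2549, -0.7463, -0.4226, -0.9063, 0.0000]
J3: z=[0.3395, -0.1583, -0.9272] o=[-0.3587, -0.3072, -0.0074] → [0.2977, 0.4989, 0.0238, 0.3395, -0.1583, -0.9272]
J4: z=[-0.9298, 0.0926, -0.3563] o=[-0.2750, -0.1048, -0.1731] → [-0.0154, -0.1289, 0.0066, -0.9298, 0.0926, -0.3563]
q̇ = J⁺·V = [-0.3760, -0.5840, 0.5110, 0.1380]

-0.3760 -0.5840 0.5110 0.1380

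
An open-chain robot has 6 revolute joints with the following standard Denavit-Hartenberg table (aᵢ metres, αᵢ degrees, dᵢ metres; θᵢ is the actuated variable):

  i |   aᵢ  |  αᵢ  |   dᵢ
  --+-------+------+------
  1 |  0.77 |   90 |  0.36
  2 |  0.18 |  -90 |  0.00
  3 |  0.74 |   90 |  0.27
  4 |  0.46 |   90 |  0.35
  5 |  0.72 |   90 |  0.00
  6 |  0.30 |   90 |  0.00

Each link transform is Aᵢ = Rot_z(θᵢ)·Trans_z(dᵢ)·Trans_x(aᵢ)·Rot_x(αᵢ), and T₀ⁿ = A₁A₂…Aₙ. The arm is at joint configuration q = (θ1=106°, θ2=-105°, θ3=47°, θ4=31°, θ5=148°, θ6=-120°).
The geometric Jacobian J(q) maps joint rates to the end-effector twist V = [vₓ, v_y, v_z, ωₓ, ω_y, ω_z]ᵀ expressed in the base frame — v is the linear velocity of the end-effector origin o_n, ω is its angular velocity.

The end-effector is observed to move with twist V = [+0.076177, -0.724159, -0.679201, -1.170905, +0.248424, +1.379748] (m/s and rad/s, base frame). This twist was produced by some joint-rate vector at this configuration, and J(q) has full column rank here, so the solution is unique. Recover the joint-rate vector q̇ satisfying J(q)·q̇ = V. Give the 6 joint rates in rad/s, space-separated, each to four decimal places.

o_n = [-0.2494, 0.9280, -0.7850]
J₁: ẑ×o_n = [-0.9280, -0.2494, 0.0000], ω = ẑ
J2: z=[0.9613, 0.2756, 0.0000] o=[-0.2122, 0.7402, 0.3600] → [-0.3156, 1.1007, 0.1908, 0.9613, 0.2756, 0.0000]
J3: z=[-0.2662, 0.9285, -0.2588] o=[-0.1994, 0.6954, 0.1861] → [-0.8415, -0.2456, -0.0155, -0.2662, 0.9285, -0.2588]
J4: z=[0.7078, 0.0060, -0.7064] o=[-0.7555, 0.6713, -0.3712] → [0.1788, -0.0646, 0.1786, 0.7078, 0.0060, -0.7064]
J5: z=[-0.1088, -0.9871, -0.1174] o=[-0.8289, 0.7471, -0.9395] → [-0.1313, -0.0512, 0.5523, -0.1088, -0.9871, -0.1174]
J6: z=[0.2303, 0.0899, -0.9690] o=[-0.1326, 0.6517, -0.7829] → [0.2676, 0.1136, 0.0741, 0.2303, 0.0899, -0.9690]
q̇ = J⁺·V = [0.0770, -0.6790, -0.1860, -0.6730, -0.6860, -0.7210]

0.0770 -0.6790 -0.1860 -0.6730 -0.6860 -0.7210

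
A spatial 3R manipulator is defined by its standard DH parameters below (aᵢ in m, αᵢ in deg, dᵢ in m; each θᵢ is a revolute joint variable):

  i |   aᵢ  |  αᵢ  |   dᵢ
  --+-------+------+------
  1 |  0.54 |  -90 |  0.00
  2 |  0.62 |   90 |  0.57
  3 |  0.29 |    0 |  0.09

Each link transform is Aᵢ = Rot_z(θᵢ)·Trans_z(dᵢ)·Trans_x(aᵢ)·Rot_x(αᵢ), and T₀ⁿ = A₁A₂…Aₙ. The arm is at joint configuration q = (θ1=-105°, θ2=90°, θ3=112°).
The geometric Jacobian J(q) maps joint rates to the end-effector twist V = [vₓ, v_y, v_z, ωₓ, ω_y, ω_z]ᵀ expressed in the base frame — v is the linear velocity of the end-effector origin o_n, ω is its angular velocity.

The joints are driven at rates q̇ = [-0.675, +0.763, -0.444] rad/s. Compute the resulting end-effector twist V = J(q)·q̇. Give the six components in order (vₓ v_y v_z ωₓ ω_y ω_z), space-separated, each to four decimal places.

o_n = [0.6472, -0.8257, -0.5114]
J₁: ẑ×o_n = [0.8257, 0.6472, -0.0000], ω = ẑ
J2: z=[0.9659, -0.2588, 0.0000] o=[-0.1398, -0.5216, 0.0000] → [0.1324, 0.4939, -0.0900, 0.9659, -0.2588, 0.0000]
J3: z=[-0.2588, -0.9659, 0.0000] o=[0.4108, -0.6691, -0.6200] → [-0.1049, 0.0281, 0.2689, -0.2588, -0.9659, 0.0000]
V = J·q̇ = [-0.4097, -0.0725, -0.1881, 0.8519, 0.2314, -0.6750]

-0.4097 -0.0725 -0.1881 0.8519 0.2314 -0.6750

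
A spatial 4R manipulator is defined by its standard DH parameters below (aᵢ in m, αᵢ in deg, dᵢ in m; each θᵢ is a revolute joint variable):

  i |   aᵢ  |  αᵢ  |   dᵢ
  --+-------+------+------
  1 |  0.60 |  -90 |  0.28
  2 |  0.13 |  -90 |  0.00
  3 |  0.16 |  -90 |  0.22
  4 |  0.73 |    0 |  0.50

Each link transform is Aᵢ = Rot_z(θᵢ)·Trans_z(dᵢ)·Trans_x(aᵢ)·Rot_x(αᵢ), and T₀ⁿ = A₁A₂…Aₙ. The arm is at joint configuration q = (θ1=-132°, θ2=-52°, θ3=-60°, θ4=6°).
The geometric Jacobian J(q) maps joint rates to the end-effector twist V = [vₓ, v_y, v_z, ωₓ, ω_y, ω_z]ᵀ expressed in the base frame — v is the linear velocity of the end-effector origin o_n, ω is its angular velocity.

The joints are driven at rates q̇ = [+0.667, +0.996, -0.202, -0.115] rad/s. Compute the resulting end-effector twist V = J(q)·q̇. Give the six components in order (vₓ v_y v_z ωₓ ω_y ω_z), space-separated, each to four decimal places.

o_n = [-0.5073, -1.3365, 0.9843]
J₁: ẑ×o_n = [1.3365, -0.5073, 0.0000], ω = ẑ
J2: z=[0.7431, -0.6691, 0.0000] o=[-0.4015, -0.4459, 0.2800] → [-0.4713, -0.5234, -0.7326, 0.7431, -0.6691, 0.0000]
J3: z=[-0.5273, -0.5856, -0.6157] o=[-0.4550, -0.5054, 0.3824] → [-0.8641, 0.3495, 0.4076, -0.5273, -0.5856, -0.6157]
J4: z=[-0.7283, -0.0617, 0.6824] o=[-0.5010, -0.7635, 0.3100] → [0.3494, 0.4868, 0.4169, -0.7283, -0.0617, 0.6824]
V = J·q̇ = [0.5564, -0.9862, -0.8600, 0.9304, -0.5411, 0.7129]

0.5564 -0.9862 -0.8600 0.9304 -0.5411 0.7129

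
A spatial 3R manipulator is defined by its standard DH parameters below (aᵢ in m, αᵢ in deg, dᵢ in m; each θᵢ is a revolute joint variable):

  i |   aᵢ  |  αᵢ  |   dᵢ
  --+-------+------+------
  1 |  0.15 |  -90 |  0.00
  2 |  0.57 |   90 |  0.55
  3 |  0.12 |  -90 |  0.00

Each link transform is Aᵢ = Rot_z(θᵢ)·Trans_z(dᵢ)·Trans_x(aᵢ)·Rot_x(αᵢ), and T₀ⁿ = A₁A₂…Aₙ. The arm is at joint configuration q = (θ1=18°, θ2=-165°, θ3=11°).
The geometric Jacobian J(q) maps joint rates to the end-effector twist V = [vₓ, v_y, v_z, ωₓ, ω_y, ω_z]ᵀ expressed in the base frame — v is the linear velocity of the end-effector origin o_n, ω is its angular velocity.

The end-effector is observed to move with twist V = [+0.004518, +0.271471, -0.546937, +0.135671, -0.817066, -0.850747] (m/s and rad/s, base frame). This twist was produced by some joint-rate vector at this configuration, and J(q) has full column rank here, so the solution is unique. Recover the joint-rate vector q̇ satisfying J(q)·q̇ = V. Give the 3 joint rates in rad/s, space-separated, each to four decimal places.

-0.3900 -0.8190 0.4770

o_n = [-0.6662, 0.3859, 0.1780]
J₁: ẑ×o_n = [-0.3859, -0.6662, 0.0000], ω = ẑ
J2: z=[-0.3090, 0.9511, 0.0000] o=[0.1427, 0.0464, 0.0000] → [0.1693, 0.0550, 0.6644, -0.3090, 0.9511, 0.0000]
J3: z=[-0.2462, -0.0800, -0.9659] o=[-0.5509, 0.3993, 0.1475] → [-0.0154, 0.1189, -0.0059, -0.2462, -0.0800, -0.9659]
q̇ = J⁺·V = [-0.3900, -0.8190, 0.4770]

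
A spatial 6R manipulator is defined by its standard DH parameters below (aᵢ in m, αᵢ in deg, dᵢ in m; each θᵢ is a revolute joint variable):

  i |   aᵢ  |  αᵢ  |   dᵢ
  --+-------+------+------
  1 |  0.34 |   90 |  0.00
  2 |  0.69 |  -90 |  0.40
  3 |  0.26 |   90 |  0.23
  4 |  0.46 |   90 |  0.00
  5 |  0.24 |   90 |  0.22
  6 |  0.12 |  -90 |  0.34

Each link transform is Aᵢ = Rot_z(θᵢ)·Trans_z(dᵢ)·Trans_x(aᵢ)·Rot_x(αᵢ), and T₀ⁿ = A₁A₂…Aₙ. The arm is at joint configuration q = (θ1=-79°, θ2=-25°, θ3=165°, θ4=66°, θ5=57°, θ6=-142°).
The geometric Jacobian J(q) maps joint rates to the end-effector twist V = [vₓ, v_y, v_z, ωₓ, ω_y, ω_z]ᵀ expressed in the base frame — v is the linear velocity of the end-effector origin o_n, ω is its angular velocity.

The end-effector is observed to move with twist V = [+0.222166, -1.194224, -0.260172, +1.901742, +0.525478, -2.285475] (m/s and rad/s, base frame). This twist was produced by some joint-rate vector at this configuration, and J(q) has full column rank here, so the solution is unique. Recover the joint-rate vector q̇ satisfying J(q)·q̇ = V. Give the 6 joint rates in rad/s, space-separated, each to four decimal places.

-0.7140 -0.8400 -0.9130 0.8260 0.0370 -0.7320

o_n = [-0.1333, -0.7420, 0.8499]
J₁: ẑ×o_n = [0.7420, -0.1333, 0.0000], ω = ẑ
J2: z=[-0.9816, -0.1908, 0.0000] o=[0.0649, -0.3338, 0.0000] → [-0.1622, 0.8343, 0.3629, -0.9816, -0.1908, 0.0000]
J3: z=[0.0806, -0.4149, 0.9063] o=[-0.2085, -1.0239, -0.2916] → [-0.7291, -0.0239, 0.0539, 0.0806, -0.4149, 0.9063]
J4: z=[0.9929, -0.0460, -0.1094] o=[-0.1673, -0.8831, 0.0230] → [-0.0226, -0.8248, 0.1417, 0.9929, -0.0460, -0.1094]
J5: z=[0.0467, 0.9989, 0.0043] o=[-0.1171, -0.8874, 0.4802] → [0.3687, -0.0173, 0.0230, 0.0467, 0.9989, 0.0043]
J6: z=[-0.4493, 0.0172, 0.8932] o=[0.1073, -0.6781, 0.5891] → [0.0615, -0.0977, 0.0328, -0.4493, 0.0172, 0.8932]
q̇ = J⁺·V = [-0.7140, -0.8400, -0.9130, 0.8260, 0.0370, -0.7320]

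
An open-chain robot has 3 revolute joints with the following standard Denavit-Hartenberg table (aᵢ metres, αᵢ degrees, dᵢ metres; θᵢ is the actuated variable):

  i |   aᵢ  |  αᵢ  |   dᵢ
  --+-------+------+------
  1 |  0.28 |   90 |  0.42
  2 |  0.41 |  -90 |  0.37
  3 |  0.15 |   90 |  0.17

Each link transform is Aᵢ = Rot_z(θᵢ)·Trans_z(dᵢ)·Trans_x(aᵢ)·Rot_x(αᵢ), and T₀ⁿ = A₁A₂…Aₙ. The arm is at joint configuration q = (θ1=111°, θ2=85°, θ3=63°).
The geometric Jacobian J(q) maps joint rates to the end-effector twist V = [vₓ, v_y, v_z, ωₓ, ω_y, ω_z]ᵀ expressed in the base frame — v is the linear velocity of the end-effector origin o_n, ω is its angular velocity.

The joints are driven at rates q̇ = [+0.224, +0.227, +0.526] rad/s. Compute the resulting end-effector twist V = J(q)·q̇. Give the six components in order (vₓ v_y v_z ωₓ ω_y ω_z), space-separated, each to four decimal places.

-0.0421 -0.0854 -0.0990 0.3997 -0.4078 0.2698

o_n = [0.1661, 0.2269, 0.9111]
J₁: ẑ×o_n = [-0.2269, 0.1661, 0.0000], ω = ẑ
J2: z=[0.9336, 0.3584, 0.0000] o=[-0.1003, 0.2614, 0.4200] → [0.1760, -0.4585, -0.1277, 0.9336, 0.3584, 0.0000]
J3: z=[0.3570, -0.9300, 0.0872] o=[0.2323, 0.4274, 0.8284] → [-0.0594, -0.0353, -0.1331, 0.3570, -0.9300, 0.0872]
V = J·q̇ = [-0.0421, -0.0854, -0.0990, 0.3997, -0.4078, 0.2698]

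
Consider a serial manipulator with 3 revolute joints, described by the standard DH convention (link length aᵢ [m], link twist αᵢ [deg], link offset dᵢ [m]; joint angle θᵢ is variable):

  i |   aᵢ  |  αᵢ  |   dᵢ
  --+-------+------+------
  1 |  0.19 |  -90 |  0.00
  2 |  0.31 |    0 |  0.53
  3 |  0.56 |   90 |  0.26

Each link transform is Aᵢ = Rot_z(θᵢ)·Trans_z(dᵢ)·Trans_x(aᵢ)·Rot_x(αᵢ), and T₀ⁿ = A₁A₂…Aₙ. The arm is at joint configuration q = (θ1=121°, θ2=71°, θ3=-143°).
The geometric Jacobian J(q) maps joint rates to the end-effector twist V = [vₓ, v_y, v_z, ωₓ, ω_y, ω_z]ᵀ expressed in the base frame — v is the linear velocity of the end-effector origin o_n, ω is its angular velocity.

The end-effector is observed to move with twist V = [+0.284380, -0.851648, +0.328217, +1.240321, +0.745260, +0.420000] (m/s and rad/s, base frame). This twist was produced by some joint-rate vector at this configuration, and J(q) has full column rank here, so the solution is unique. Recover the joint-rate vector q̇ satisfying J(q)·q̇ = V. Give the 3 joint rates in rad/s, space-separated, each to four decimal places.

0.4200 -0.7710 -0.6760

o_n = [-0.9161, -0.0092, 0.2395]
J₁: ẑ×o_n = [0.0092, -0.9161, 0.0000], ω = ẑ
J2: z=[-0.8572, -0.5150, 0.0000] o=[-0.0979, 0.1629, 0.0000] → [-0.1233, 0.2053, -0.2740, -0.8572, -0.5150, 0.0000]
J3: z=[-0.8572, -0.5150, 0.0000] o=[-0.6041, -0.0236, -0.2931] → [-0.2743, 0.4565, -0.1730, -0.8572, -0.5150, 0.0000]
q̇ = J⁺·V = [0.4200, -0.7710, -0.6760]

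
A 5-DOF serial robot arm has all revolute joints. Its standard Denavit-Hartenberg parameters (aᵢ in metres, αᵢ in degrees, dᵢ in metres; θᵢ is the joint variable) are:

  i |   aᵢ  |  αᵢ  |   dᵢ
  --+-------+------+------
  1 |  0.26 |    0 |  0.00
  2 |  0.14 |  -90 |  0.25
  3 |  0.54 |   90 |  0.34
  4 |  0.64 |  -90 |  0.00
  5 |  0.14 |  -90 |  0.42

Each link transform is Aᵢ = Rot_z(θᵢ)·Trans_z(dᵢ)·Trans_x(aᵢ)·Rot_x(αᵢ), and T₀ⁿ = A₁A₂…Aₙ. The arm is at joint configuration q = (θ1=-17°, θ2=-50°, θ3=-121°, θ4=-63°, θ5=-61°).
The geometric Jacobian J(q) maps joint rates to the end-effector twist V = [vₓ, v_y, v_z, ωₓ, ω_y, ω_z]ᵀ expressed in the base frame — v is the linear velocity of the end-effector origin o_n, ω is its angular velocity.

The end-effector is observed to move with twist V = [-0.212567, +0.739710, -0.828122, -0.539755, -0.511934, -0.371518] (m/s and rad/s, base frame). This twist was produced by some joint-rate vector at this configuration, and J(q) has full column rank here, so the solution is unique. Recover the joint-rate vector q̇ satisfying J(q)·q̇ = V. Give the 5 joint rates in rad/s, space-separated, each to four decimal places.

o_n = [-0.0784, 0.4384, 1.2460]
J₁: ẑ×o_n = [-0.4384, -0.0784, 0.0000], ω = ẑ
J2: z=[0.0000, 0.0000, 1.0000] o=[0.2486, -0.0760, 0.0000] → [-0.5144, -0.3271, 0.0000, 0.0000, 0.0000, 1.0000]
J3: z=[0.9205, 0.3907, 0.0000] o=[0.3033, -0.2049, 0.2500] → [0.3892, -0.9169, 0.7413, 0.9205, 0.3907, 0.0000]
J4: z=[-0.3349, 0.7890, -0.5150] o=[0.5076, 0.1840, 0.7129] → [0.5517, 0.4804, 0.3772, -0.3349, 0.7890, -0.5150]
J5: z=[0.2386, 0.5998, 0.7637] o=[-0.0757, 0.0989, 0.9619] → [-0.0889, -0.0698, 0.0826, 0.2386, 0.5998, 0.7637]
q̇ = J⁺·V = [-0.4480, -0.5290, -0.8930, -0.5350, 0.4320]

-0.4480 -0.5290 -0.8930 -0.5350 0.4320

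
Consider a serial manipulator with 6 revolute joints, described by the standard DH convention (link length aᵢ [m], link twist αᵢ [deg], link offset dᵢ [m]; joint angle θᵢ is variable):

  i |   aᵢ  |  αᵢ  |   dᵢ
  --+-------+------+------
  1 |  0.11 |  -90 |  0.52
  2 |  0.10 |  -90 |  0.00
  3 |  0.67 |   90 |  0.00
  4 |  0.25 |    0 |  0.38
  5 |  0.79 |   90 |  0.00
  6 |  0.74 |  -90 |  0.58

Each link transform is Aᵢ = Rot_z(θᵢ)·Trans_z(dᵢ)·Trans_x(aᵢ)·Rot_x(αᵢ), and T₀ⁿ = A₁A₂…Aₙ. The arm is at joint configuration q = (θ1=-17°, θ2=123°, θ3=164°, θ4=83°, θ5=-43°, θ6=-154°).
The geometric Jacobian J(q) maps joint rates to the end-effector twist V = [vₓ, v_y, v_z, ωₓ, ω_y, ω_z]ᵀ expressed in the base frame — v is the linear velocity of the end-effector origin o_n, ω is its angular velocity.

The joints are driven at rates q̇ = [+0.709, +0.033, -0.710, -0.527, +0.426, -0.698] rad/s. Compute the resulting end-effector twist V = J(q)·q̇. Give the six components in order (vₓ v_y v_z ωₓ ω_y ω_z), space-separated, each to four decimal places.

0.0043 -0.7072 -0.5302 0.0047 0.2639 0.2752

o_n = [0.6135, -0.5804, 1.3026]
J₁: ẑ×o_n = [0.5804, 0.6135, -0.0000], ω = ẑ
J2: z=[0.2924, 0.9563, 0.0000] o=[0.1052, -0.0322, 0.5200] → [0.7484, -0.2288, -0.6464, 0.2924, 0.9563, 0.0000]
J3: z=[-0.8020, 0.2452, 0.5446] o=[0.0531, -0.0162, 0.4361] → [0.5197, 1.0001, 0.3151, -0.8020, 0.2452, 0.5446]
J4: z=[-0.4246, -0.8754, -0.2312] o=[0.3346, -0.2954, 0.9763] → [-0.3515, 0.0741, 0.3652, -0.4246, -0.8754, -0.2312]
J5: z=[-0.4246, -0.8754, -0.2312] o=[-0.0130, -0.5799, 1.0481] → [-0.2228, -0.0368, 0.5486, -0.4246, -0.8754, -0.2312]
J6: z=[0.8844, -0.4557, 0.1010] o=[-0.1661, -0.7075, 1.8126] → [0.2196, 0.5298, 0.4677, 0.8844, -0.4557, 0.1010]
V = J·q̇ = [0.0043, -0.7072, -0.5302, 0.0047, 0.2639, 0.2752]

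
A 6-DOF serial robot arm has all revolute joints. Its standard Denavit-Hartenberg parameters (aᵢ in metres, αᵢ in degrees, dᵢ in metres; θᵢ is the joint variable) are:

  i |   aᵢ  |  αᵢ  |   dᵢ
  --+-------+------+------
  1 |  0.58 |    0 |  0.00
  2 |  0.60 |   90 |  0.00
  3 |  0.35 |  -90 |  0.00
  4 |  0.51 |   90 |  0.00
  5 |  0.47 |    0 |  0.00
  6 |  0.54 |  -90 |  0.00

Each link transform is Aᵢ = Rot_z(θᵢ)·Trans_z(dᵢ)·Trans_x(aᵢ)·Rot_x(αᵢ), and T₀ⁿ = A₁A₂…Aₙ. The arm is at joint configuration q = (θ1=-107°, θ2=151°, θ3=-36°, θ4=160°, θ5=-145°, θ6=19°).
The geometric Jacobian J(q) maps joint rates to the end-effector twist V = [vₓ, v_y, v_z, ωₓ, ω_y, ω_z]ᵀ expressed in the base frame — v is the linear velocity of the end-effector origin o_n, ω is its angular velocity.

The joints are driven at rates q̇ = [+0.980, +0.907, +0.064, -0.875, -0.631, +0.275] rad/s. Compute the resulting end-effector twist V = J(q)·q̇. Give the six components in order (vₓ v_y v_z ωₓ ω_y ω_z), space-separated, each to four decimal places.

0.3508 0.8841 0.1428 -0.1640 -0.7124 1.2507

o_n = [0.3179, -0.1753, -0.8835]
J₁: ẑ×o_n = [0.1753, 0.3179, -0.0000], ω = ẑ
J2: z=[0.0000, 0.0000, 1.0000] o=[-0.1696, -0.5547, 0.0000] → [-0.3793, 0.4875, 0.0000, 0.0000, 0.0000, 1.0000]
J3: z=[0.6947, -0.7193, 0.0000] o=[0.2620, -0.1379, 0.0000] → [0.6356, 0.6137, 0.0142, 0.6947, -0.7193, 0.0000]
J4: z=[0.4228, 0.4083, 0.8090] o=[0.4657, 0.0588, -0.2057] → [-0.0873, 0.1670, -0.0387, 0.4228, 0.4083, 0.8090]
J5: z=[-0.4537, 0.8682, -0.2010] o=[0.0656, -0.0850, 0.0760] → [-0.8512, -0.4861, -0.1781, -0.4537, 0.8682, -0.2010]
J6: z=[-0.4537, 0.8682, -0.2010] o=[0.2537, -0.0865, -0.3548] → [-0.4769, -0.2528, -0.0155, -0.4537, 0.8682, -0.2010]
V = J·q̇ = [0.3508, 0.8841, 0.1428, -0.1640, -0.7124, 1.2507]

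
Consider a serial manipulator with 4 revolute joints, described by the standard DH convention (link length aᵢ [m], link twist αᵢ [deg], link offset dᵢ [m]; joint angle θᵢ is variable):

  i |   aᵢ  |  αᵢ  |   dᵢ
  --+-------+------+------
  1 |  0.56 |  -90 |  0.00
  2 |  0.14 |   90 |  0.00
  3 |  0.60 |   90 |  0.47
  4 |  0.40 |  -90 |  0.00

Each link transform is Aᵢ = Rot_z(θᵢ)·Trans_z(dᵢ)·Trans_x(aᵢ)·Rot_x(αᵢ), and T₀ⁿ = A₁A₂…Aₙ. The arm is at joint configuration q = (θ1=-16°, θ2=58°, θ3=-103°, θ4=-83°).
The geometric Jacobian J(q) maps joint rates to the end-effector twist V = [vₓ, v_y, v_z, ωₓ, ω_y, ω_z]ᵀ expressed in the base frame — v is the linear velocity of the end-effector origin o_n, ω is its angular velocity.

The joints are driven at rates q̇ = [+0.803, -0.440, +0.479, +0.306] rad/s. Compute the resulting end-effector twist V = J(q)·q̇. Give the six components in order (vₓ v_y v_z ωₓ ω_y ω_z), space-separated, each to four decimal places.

0.7070 0.1183 -0.1998 0.1363 -0.4252 1.3097

o_n = [0.4205, -0.7782, 0.0437]
J₁: ẑ×o_n = [0.7782, 0.4205, -0.0000], ω = ẑ
J2: z=[0.2756, 0.9613, 0.0000] o=[0.5383, -0.1544, 0.0000] → [0.0420, -0.0120, -0.0587, 0.2756, 0.9613, 0.0000]
J3: z=[0.8152, -0.2338, 0.5299] o=[0.6096, -0.1748, -0.1187] → [0.2818, -0.2326, -0.5361, 0.8152, -0.2338, 0.5299]
J4: z=[-0.4343, 0.3586, 0.8263] o=[0.7629, -0.8269, 0.2448] → [-0.1124, -0.3702, 0.1016, -0.4343, 0.3586, 0.8263]
V = J·q̇ = [0.7070, 0.1183, -0.1998, 0.1363, -0.4252, 1.3097]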